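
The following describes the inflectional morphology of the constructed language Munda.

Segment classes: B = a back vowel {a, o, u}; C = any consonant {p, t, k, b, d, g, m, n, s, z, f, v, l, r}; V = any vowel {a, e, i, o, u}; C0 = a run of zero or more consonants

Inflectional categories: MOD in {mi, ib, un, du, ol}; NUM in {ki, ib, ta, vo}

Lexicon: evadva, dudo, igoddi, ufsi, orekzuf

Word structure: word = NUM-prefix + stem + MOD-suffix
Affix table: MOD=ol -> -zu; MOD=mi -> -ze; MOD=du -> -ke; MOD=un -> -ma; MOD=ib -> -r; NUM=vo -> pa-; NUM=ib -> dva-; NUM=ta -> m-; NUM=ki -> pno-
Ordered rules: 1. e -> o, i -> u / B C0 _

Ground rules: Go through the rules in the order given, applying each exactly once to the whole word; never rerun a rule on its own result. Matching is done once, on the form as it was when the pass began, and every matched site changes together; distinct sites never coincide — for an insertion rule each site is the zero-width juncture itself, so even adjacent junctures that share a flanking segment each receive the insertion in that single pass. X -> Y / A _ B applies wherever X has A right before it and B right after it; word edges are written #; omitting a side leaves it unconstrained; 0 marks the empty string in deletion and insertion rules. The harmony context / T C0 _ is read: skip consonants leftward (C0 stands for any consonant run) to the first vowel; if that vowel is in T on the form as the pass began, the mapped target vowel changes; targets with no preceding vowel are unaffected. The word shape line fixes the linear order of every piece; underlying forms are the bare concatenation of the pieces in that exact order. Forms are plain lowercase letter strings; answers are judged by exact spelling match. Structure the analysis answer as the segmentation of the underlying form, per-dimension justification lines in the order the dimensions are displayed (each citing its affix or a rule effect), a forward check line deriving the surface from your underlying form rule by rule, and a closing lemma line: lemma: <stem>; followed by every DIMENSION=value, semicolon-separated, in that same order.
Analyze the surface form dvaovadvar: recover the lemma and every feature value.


underlying: dva-evadva-r
MOD=ib - signalled by the affix -r
NUM=ib - signalled by the affix dva-
check: dvaevadvar -> dvaovadvar
lemma: evadva; MOD=ib; NUM=ib


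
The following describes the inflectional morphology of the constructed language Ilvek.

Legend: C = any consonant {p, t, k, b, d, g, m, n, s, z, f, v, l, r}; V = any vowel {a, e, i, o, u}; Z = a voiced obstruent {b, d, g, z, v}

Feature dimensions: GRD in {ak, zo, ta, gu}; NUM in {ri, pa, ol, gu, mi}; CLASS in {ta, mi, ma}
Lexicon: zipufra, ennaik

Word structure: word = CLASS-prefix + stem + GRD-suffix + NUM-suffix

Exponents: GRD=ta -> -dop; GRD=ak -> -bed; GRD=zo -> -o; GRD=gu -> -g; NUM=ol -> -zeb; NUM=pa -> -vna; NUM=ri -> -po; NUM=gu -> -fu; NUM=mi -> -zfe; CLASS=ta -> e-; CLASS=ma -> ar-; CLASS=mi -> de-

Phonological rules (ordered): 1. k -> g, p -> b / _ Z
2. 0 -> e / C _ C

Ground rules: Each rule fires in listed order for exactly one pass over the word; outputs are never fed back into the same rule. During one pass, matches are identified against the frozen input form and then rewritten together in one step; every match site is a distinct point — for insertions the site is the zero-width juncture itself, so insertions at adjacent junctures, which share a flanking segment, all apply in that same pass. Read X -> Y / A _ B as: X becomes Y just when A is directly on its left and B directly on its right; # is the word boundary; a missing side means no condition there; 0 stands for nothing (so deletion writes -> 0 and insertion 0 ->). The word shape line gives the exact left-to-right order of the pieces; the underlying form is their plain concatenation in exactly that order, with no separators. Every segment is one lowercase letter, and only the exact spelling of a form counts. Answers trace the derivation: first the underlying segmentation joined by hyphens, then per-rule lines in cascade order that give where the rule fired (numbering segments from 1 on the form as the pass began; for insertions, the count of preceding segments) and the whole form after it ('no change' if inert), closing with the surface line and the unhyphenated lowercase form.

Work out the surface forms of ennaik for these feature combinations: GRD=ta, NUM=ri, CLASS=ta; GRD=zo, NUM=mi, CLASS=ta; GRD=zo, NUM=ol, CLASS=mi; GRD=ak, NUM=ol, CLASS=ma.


cell GRD=ta, NUM=ri, CLASS=ta:
underlying: e-ennaik-dop-po
1. k -> g, p -> b / _ Z: fires at position(s) 7: eennaigdoppo
2. 0 -> e / C _ C: inserts after position(s) 3, 7, 10: eenenaigedopepo
surface: eenenaigedopepo

cell GRD=zo, NUM=mi, CLASS=ta:
underlying: e-ennaik-o-zfe
1. k -> g, p -> b / _ Z: no change
2. 0 -> e / C _ C: inserts after position(s) 3, 9: eenenaikozefe
surface: eenenaikozefe

cell GRD=zo, NUM=ol, CLASS=mi:
underlying: de-ennaik-o-zeb
1. k -> g, p -> b / _ Z: no change
2. 0 -> e / C _ C: inserts after position(s) 4: deenenaikozeb
surface: deenenaikozeb

cell GRD=ak, NUM=ol, CLASS=ma:
underlying: ar-ennaik-bed-zeb
1. k -> g, p -> b / _ Z: fires at position(s) 8: arennaigbedzeb
2. 0 -> e / C _ C: inserts after position(s) 4, 8, 11: arenenaigebedezeb
surface: arenenaigebedezeb


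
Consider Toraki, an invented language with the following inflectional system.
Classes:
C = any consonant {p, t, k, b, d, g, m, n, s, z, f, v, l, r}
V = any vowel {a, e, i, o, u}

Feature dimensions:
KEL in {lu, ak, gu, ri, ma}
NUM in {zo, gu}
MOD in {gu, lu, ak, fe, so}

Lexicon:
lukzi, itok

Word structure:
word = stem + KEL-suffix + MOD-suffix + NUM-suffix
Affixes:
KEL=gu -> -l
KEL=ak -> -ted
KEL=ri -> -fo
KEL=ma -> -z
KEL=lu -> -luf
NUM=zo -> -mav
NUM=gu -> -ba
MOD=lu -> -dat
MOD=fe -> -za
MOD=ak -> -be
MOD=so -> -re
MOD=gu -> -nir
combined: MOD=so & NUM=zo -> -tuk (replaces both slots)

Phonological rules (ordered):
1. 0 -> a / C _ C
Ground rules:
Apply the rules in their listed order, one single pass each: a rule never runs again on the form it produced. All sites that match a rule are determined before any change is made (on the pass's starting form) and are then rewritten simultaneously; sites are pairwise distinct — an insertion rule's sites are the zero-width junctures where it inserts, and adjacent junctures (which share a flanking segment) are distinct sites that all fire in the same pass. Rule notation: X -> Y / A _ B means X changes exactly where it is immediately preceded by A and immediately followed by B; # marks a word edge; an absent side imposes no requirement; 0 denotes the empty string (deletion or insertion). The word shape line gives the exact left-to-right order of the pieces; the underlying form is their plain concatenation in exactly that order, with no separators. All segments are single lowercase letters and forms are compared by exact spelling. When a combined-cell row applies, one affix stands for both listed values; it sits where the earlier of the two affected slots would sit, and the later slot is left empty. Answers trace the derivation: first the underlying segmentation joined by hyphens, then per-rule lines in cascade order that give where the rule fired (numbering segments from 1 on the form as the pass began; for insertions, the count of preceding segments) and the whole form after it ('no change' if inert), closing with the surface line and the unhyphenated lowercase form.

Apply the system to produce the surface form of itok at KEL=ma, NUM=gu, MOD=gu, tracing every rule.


underlying: itok-z-nir-ba
1. 0 -> a / C _ C: inserts after position(s) 4, 5, 8: itokazaniraba
surface: itokazaniraba


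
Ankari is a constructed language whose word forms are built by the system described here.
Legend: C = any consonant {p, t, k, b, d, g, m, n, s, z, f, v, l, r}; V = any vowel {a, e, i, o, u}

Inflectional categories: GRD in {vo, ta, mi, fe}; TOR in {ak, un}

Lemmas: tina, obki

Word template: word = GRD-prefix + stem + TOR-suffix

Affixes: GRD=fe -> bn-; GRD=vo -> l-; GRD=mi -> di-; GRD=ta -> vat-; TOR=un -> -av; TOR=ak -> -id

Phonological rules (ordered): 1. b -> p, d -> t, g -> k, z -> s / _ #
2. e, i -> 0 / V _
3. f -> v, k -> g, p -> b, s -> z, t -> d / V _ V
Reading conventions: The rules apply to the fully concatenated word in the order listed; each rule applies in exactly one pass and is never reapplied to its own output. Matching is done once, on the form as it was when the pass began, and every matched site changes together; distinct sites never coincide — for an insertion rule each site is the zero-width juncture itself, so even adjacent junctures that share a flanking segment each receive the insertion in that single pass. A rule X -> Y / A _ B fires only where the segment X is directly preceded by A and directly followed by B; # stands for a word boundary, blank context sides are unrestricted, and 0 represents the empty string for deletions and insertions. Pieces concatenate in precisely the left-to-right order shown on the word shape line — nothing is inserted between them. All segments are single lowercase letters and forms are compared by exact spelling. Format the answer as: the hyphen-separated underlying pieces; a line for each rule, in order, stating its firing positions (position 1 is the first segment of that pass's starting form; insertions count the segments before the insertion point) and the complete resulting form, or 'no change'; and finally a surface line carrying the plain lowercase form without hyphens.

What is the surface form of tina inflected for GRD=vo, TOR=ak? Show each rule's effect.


underlying: l-tina-id
1. b -> p, d -> t, g -> k, z -> s / _ #: fires at position(s) 7: ltinait
2. e, i -> 0 / V _: fires at position(s) 6: ltinat
3. f -> v, k -> g, p -> b, s -> z, t -> d / V _ V: no change
surface: ltinat


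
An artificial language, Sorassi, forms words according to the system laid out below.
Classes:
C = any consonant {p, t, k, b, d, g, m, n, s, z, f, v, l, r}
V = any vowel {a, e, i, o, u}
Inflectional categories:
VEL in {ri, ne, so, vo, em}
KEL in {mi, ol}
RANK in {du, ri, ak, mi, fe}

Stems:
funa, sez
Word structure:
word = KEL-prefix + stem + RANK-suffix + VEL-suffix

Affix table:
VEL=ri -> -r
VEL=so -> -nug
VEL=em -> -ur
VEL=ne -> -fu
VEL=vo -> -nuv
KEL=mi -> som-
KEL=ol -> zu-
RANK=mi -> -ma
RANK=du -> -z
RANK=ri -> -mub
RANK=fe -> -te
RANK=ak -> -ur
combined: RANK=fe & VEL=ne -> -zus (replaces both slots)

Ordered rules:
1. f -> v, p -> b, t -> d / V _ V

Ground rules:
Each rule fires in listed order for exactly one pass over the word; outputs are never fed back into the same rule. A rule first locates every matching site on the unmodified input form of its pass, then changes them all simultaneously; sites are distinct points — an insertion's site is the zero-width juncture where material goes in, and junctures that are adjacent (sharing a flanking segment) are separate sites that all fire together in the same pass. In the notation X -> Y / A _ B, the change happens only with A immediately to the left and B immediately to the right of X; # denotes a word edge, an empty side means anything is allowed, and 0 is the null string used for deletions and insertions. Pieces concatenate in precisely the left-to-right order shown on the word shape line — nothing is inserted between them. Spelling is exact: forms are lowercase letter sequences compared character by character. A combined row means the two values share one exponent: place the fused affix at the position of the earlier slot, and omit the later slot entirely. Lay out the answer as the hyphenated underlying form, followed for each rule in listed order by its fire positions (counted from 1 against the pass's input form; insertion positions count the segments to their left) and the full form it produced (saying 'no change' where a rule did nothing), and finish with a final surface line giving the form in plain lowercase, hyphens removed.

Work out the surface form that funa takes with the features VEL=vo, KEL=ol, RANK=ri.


underlying: zu-funa-mub-nuv
1. f -> v, p -> b, t -> d / V _ V: fires at position(s) 3: zuvunamubnuv
surface: zuvunamubnuv


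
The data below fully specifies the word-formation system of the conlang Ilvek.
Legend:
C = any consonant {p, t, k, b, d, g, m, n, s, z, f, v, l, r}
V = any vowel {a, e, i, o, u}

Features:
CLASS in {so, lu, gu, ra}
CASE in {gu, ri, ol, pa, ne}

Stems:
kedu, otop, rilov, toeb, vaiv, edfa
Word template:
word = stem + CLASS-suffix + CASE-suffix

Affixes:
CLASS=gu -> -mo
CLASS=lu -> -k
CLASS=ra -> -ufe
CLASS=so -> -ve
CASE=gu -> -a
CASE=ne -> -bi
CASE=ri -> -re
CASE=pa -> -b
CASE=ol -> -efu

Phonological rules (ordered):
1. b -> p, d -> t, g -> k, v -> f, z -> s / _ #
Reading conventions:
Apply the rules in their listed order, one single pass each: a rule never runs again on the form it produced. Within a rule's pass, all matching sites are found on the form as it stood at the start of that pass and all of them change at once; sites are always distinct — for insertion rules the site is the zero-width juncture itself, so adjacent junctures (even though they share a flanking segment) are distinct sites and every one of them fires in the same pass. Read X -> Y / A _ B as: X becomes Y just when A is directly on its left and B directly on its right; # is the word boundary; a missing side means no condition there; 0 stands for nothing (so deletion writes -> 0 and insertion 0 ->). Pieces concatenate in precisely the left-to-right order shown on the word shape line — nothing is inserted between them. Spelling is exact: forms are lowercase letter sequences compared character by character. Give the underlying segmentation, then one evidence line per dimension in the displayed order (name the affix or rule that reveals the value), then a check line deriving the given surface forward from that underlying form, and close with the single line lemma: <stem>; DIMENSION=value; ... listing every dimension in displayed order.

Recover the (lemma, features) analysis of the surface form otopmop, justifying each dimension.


underlying: otop-mo-b
CLASS=gu - signalled by the affix -mo
CASE=pa - signalled by the affix -b
check: otopmob -> otopmop
lemma: otop; CLASS=gu; CASE=pa


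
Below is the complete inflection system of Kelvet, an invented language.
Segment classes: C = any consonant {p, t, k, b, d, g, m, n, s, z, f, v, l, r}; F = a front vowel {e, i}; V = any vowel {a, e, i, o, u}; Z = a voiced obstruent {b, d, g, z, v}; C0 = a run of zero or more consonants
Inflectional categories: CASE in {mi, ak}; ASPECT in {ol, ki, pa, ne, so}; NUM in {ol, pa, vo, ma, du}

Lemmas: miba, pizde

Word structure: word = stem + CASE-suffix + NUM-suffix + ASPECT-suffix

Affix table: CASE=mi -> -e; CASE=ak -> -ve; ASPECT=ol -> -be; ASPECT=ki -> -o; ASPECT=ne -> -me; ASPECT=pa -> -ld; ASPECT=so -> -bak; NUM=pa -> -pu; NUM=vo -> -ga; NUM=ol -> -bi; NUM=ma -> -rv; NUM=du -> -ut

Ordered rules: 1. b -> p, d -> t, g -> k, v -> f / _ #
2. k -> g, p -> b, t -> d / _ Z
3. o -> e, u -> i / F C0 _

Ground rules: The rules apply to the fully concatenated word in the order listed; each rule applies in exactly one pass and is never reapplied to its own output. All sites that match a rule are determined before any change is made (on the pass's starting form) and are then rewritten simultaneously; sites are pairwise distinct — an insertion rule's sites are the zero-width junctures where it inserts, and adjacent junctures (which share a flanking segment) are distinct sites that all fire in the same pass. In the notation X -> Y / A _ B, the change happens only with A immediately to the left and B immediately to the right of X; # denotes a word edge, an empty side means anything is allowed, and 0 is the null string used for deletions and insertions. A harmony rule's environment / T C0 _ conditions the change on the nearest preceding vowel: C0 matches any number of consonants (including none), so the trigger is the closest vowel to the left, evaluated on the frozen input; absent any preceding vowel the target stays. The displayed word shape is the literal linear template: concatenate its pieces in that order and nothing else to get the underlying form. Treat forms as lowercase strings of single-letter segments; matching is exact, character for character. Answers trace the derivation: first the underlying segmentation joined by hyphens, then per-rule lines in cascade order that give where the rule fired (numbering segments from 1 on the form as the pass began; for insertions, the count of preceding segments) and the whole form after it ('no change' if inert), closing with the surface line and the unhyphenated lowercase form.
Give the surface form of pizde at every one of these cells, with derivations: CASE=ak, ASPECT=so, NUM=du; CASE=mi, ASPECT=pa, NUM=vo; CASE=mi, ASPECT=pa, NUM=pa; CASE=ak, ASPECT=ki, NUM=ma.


cell CASE=ak, ASPECT=so, NUM=du:
underlying: pizde-ve-ut-bak
1. b -> p, d -> t, g -> k, v -> f / _ #: no change
2. k -> g, p -> b, t -> d / _ Z: fires at position(s) 9: pizdeveudbak
3. o -> e, u -> i / F C0 _: fires at position(s) 8: pizdeveidbak
surface: pizdeveidbak

cell CASE=mi, ASPECT=pa, NUM=vo:
underlying: pizde-e-ga-ld
1. b -> p, d -> t, g -> k, v -> f / _ #: fires at position(s) 10: pizdeegalt
2. k -> g, p -> b, t -> d / _ Z: no change
3. o -> e, u -> i / F C0 _: no change
surface: pizdeegalt

cell CASE=mi, ASPECT=pa, NUM=pa:
underlying: pizde-e-pu-ld
1. b -> p, d -> t, g -> k, v -> f / _ #: fires at position(s) 10: pizdeepult
2. k -> g, p -> b, t -> d / _ Z: no change
3. o -> e, u -> i / F C0 _: fires at position(s) 8: pizdeepilt
surface: pizdeepilt

cell CASE=ak, ASPECT=ki, NUM=ma:
underlying: pizde-ve-rv-o
1. b -> p, d -> t, g -> k, v -> f / _ #: no change
2. k -> g, p -> b, t -> d / _ Z: no change
3. o -> e, u -> i / F C0 _: fires at position(s) 10: pizdeverve
surface: pizdeverve


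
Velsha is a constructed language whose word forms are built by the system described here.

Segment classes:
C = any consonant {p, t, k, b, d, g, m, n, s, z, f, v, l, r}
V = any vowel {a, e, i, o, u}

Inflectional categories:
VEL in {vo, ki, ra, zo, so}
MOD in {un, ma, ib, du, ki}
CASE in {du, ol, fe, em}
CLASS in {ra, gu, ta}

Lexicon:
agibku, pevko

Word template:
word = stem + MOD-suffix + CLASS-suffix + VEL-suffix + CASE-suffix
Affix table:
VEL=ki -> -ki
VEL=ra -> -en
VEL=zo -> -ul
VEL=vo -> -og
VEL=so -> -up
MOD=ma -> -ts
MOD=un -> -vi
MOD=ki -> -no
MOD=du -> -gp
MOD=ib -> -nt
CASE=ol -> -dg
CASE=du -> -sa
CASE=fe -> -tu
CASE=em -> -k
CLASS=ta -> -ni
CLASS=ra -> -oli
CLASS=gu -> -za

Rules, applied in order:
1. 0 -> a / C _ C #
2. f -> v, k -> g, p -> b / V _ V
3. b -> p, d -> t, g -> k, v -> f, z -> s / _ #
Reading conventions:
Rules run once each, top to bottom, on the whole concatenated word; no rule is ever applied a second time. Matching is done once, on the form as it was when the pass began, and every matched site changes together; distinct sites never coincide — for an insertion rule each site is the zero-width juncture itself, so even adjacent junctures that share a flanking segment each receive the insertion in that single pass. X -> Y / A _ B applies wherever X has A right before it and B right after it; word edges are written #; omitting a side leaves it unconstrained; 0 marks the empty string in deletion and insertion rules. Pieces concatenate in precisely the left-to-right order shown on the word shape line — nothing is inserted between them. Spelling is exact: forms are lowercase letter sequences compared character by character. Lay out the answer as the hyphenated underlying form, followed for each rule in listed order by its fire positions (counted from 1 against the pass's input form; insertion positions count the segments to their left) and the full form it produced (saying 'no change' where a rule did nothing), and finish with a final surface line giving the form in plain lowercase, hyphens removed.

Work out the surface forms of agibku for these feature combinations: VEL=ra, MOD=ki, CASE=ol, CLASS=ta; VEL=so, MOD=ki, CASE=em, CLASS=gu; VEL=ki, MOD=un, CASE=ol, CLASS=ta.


cell VEL=ra, MOD=ki, CASE=ol, CLASS=ta:
underlying: agibku-no-ni-en-dg
1. 0 -> a / C _ C #: inserts after position(s) 13: agibkunoniendag
2. f -> v, k -> g, p -> b / V _ V: no change
3. b -> p, d -> t, g -> k, v -> f, z -> s / _ #: fires at position(s) 15: agibkunoniendak
surface: agibkunoniendak

cell VEL=so, MOD=ki, CASE=em, CLASS=gu:
underlying: agibku-no-za-up-k
1. 0 -> a / C _ C #: inserts after position(s) 12: agibkunozaupak
2. f -> v, k -> g, p -> b / V _ V: fires at position(s) 12: agibkunozaubak
3. b -> p, d -> t, g -> k, v -> f, z -> s / _ #: no change
surface: agibkunozaubak

cell VEL=ki, MOD=un, CASE=ol, CLASS=ta:
underlying: agibku-vi-ni-ki-dg
1. 0 -> a / C _ C #: inserts after position(s) 13: agibkuvinikidag
2. f -> v, k -> g, p -> b / V _ V: fires at position(s) 11: agibkuvinigidag
3. b -> p, d -> t, g -> k, v -> f, z -> s / _ #: fires at position(s) 15: agibkuvinigidak
surface: agibkuvinigidak


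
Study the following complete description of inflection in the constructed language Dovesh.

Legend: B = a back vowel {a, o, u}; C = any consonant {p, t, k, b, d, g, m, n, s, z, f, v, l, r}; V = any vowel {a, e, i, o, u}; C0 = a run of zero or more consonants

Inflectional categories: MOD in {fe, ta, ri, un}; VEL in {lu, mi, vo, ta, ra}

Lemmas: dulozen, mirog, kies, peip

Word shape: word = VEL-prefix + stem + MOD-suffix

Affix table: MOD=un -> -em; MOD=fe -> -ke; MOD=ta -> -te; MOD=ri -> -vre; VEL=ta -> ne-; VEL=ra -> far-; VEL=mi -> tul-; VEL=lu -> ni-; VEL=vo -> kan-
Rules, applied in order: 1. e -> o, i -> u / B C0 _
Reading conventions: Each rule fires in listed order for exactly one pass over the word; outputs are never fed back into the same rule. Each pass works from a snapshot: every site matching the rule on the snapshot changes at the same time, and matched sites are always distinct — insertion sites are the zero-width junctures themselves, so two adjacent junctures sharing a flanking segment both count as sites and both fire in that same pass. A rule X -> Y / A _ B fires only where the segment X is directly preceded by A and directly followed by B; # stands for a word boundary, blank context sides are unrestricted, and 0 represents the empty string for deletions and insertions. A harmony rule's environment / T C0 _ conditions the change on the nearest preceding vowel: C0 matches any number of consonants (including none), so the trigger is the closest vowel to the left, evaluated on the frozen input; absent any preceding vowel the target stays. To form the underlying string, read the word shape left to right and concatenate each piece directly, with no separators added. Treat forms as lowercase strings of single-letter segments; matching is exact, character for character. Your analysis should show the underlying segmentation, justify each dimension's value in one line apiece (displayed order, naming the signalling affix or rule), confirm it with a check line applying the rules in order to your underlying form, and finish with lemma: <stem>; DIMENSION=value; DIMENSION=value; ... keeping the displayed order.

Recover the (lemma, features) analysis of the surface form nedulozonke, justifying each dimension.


underlying: ne-dulozen-ke
MOD=fe - signalled by the affix -ke
VEL=ta - signalled by the affix ne-
check: nedulozenke -> nedulozonke
lemma: dulozen; MOD=fe; VEL=ta


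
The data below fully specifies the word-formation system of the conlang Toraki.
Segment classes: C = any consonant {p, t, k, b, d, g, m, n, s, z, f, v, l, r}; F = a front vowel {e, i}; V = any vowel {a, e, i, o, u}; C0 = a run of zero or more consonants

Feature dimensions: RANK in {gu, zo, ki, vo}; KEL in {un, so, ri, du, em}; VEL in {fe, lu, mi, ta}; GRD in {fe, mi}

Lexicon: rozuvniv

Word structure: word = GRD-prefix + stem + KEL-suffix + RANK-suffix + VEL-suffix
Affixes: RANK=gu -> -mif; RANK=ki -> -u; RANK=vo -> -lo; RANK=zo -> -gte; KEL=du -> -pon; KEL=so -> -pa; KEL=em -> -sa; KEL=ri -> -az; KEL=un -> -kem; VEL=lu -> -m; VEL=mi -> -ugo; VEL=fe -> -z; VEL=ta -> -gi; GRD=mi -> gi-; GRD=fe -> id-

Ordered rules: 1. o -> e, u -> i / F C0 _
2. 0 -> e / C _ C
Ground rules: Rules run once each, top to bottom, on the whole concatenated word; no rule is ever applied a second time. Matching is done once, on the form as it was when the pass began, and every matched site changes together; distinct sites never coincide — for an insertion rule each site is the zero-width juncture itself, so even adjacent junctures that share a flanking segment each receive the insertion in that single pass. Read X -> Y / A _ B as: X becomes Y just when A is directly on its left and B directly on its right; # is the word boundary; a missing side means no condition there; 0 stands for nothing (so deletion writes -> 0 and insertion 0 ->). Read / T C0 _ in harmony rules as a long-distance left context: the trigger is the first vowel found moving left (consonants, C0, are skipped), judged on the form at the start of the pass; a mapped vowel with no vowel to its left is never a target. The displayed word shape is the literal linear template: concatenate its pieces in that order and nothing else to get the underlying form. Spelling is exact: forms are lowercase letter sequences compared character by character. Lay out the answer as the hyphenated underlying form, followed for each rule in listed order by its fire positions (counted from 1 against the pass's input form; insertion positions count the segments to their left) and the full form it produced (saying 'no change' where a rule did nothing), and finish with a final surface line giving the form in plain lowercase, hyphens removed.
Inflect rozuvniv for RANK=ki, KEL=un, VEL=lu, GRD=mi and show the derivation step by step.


underlying: gi-rozuvniv-kem-u-m
1. o -> e, u -> i / F C0 _: fires at position(s) 4, 14: girezuvnivkemim
2. 0 -> e / C _ C: inserts after position(s) 7, 10: girezuvenivekemim
surface: girezuvenivekemim


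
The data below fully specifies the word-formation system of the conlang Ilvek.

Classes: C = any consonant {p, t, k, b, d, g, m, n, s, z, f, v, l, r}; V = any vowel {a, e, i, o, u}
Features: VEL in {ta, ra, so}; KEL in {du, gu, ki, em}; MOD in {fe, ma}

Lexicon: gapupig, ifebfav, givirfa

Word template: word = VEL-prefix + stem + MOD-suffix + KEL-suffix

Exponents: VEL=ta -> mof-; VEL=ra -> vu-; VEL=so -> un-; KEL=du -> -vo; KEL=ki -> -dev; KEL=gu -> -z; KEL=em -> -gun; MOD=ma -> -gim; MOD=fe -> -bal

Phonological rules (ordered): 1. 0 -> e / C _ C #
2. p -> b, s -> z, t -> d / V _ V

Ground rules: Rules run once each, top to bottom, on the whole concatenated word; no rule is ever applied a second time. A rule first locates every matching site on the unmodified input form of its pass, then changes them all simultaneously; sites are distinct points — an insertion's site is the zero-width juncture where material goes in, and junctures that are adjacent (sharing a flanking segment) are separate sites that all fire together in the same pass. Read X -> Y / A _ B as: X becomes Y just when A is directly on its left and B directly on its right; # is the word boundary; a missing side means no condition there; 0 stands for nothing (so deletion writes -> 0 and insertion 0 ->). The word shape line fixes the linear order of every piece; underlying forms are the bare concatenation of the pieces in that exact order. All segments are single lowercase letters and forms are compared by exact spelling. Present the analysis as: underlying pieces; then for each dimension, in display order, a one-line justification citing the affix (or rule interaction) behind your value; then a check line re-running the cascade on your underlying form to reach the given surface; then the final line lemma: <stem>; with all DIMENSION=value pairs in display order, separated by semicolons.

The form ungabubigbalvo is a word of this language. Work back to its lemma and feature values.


underlying: un-gapupig-bal-vo
VEL=so - signalled by the affix un-
KEL=du - signalled by the affix -vo
MOD=fe - signalled by the affix -bal
check: ungapupigbalvo -> ungapupigbalvo -> ungabubigbalvo
lemma: gapupig; VEL=so; KEL=du; MOD=fe


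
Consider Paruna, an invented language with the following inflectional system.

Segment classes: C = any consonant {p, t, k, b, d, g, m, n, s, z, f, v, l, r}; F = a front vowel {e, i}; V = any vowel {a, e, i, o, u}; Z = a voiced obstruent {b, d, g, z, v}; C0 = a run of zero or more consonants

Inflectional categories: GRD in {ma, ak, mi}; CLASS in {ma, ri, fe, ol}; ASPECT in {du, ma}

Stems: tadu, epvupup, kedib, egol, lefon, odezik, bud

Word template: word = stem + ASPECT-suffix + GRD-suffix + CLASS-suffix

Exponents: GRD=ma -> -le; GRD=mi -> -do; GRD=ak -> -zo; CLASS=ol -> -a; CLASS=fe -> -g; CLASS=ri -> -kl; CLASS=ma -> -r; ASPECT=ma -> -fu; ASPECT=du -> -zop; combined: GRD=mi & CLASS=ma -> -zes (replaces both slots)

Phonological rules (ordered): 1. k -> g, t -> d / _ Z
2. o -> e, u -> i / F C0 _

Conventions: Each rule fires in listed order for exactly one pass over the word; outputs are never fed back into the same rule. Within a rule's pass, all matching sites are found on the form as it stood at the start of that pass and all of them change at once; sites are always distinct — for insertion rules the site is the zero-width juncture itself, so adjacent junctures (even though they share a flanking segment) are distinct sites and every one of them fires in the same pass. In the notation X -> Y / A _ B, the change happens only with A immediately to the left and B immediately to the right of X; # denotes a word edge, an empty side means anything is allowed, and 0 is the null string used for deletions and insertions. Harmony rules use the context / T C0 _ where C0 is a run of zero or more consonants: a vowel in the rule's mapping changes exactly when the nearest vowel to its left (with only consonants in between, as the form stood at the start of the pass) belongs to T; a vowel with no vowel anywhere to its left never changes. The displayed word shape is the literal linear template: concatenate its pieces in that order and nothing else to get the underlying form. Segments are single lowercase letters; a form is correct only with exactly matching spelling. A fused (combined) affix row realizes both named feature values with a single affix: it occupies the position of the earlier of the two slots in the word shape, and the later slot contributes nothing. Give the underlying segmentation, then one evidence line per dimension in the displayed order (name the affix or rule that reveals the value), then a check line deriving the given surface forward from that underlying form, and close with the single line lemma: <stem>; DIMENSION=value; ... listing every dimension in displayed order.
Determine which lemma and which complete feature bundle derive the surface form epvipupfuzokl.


underlying: epvupup-fu-zo-kl
GRD=ak - signalled by the affix -zo
CLASS=ri - signalled by the affix -kl
ASPECT=ma - signalled by the affix -fu
check: epvupupfuzokl -> epvupupfuzokl -> epvipupfuzokl
lemma: epvupup; GRD=ak; CLASS=ri; ASPECT=ma


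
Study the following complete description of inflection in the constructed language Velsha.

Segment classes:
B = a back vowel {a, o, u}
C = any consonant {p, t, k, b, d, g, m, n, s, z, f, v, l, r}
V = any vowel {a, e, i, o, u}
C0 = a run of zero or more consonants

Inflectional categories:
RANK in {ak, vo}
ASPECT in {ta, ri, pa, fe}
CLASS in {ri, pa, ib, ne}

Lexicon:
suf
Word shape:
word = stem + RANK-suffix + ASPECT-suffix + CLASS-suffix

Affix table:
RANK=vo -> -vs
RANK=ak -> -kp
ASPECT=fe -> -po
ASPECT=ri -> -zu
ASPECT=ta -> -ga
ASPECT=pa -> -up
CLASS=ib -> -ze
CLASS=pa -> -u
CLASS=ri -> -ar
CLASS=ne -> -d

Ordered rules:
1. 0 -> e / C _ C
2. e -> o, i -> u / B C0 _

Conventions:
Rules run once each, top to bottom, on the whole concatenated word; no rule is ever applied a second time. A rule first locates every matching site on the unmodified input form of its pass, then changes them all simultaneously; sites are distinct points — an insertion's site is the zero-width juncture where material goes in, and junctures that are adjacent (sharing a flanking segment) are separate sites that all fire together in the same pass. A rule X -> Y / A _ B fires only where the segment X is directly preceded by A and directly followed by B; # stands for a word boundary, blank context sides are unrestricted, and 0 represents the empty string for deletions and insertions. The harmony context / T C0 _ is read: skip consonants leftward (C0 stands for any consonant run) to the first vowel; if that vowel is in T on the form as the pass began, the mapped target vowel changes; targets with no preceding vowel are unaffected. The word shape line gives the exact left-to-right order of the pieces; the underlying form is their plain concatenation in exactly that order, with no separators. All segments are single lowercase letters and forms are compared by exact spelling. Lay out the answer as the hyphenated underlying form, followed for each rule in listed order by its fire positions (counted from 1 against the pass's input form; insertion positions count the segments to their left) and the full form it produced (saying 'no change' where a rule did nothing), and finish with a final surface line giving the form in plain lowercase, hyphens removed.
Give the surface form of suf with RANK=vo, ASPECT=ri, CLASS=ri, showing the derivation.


underlying: suf-vs-zu-ar
1. 0 -> e / C _ C: inserts after position(s) 3, 4, 5: sufevesezuar
2. e -> o, i -> u / B C0 _: fires at position(s) 4: sufovesezuar
surface: sufovesezuar


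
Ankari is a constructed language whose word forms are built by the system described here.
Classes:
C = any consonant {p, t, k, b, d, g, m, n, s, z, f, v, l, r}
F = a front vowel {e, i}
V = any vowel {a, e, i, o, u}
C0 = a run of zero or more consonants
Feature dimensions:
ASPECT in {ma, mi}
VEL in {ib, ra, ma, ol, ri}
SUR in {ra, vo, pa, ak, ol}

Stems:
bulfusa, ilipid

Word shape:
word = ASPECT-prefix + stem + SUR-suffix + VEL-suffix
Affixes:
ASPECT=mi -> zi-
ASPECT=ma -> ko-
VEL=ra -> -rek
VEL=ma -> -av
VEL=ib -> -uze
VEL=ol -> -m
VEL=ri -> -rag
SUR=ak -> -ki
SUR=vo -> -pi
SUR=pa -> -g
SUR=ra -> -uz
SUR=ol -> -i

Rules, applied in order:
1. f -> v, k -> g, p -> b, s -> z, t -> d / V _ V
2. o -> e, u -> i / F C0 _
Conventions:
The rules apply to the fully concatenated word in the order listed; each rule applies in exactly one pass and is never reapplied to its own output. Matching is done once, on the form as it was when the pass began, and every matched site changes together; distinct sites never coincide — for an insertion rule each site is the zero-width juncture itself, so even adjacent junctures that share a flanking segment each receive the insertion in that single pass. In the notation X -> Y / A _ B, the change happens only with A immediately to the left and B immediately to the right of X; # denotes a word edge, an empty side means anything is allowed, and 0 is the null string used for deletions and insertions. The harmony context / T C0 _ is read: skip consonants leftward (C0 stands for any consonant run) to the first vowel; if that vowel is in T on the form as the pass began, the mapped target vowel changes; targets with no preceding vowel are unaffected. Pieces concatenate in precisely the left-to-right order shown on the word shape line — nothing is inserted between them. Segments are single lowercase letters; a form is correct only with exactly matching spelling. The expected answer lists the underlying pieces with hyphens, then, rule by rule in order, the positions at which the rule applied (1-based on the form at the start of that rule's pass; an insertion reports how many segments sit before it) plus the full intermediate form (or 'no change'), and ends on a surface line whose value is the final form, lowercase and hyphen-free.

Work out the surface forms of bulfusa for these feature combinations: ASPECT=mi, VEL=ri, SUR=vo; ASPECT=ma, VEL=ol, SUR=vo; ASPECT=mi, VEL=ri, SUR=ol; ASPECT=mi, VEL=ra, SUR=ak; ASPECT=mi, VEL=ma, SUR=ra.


cell ASPECT=mi, VEL=ri, SUR=vo:
underlying: zi-bulfusa-pi-rag
1. f -> v, k -> g, p -> b, s -> z, t -> d / V _ V: fires at position(s) 8, 10: zibulfuzabirag
2. o -> e, u -> i / F C0 _: fires at position(s) 4: zibilfuzabirag
surface: zibilfuzabirag

cell ASPECT=ma, VEL=ol, SUR=vo:
underlying: ko-bulfusa-pi-m
1. f -> v, k -> g, p -> b, s -> z, t -> d / V _ V: fires at position(s) 8, 10: kobulfuzabim
2. o -> e, u -> i / F C0 _: no change
surface: kobulfuzabim

cell ASPECT=mi, VEL=ri, SUR=ol:
underlying: zi-bulfusa-i-rag
1. f -> v, k -> g, p -> b, s -> z, t -> d / V _ V: fires at position(s) 8: zibulfuzairag
2. o -> e, u -> i / F C0 _: fires at position(s) 4: zibilfuzairag
surface: zibilfuzairag

cell ASPECT=mi, VEL=ra, SUR=ak:
underlying: zi-bulfusa-ki-rek
1. f -> v, k -> g, p -> b, s -> z, t -> d / V _ V: fires at position(s) 8, 10: zibulfuzagirek
2. o -> e, u -> i / F C0 _: fires at position(s) 4: zibilfuzagirek
surface: zibilfuzagirek

cell ASPECT=mi, VEL=ma, SUR=ra:
underlying: zi-bulfusa-uz-av
1. f -> v, k -> g, p -> b, s -> z, t -> d / V _ V: fires at position(s) 8: zibulfuzauzav
2. o -> e, u -> i / F C0 _: fires at position(s) 4: zibilfuzauzav
surface: zibilfuzauzav


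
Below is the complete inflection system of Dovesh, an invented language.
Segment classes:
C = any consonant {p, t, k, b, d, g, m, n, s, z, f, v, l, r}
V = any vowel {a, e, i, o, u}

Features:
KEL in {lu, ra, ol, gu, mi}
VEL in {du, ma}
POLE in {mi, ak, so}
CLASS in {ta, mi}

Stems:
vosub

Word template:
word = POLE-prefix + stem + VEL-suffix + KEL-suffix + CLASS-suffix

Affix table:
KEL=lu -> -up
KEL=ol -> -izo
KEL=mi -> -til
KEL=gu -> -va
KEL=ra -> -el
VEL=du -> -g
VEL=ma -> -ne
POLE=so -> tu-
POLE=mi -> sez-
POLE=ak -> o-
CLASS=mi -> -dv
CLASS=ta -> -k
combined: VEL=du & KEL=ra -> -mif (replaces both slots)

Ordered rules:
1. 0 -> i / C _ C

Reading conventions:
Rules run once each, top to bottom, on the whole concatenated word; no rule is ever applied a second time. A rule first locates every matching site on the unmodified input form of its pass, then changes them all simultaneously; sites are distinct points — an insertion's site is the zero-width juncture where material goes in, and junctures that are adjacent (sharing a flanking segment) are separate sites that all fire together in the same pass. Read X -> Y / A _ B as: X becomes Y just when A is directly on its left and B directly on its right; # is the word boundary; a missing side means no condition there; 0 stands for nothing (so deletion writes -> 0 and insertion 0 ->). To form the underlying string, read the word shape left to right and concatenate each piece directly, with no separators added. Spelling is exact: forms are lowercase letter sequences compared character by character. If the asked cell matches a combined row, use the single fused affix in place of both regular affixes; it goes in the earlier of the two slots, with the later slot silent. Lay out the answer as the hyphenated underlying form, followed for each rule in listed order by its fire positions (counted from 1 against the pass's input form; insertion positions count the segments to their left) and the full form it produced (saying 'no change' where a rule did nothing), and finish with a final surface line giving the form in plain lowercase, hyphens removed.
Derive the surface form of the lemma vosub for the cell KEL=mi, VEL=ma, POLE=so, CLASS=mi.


underlying: tu-vosub-ne-til-dv
1. 0 -> i / C _ C: inserts after position(s) 7, 12, 13: tuvosubinetilidiv
surface: tuvosubinetilidiv


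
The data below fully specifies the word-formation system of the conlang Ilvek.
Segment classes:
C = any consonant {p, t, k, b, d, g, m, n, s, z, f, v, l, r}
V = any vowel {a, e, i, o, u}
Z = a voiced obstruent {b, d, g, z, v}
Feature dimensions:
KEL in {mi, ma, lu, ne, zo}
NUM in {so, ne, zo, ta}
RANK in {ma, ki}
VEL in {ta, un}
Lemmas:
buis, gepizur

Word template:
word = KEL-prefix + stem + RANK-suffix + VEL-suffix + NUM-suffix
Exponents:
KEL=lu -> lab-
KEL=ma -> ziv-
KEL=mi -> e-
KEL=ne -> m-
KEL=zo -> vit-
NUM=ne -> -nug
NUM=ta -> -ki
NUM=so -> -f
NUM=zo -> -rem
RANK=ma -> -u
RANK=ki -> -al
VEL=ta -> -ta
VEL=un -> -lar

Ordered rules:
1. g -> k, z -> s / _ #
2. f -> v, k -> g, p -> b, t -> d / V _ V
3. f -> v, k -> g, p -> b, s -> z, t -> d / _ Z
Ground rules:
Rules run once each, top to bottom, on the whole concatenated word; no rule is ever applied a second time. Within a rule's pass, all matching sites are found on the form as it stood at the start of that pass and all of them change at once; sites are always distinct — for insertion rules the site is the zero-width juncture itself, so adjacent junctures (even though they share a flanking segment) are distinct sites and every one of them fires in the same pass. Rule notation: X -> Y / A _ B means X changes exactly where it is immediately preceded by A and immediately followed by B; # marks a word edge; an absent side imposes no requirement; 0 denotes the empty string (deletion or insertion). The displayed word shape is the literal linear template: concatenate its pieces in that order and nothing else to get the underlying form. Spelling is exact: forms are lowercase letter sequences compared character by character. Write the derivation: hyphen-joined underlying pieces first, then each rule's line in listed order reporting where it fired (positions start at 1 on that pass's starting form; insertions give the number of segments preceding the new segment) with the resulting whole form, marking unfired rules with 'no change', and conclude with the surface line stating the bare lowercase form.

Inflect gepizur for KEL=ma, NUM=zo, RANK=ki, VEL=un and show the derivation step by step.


underlying: ziv-gepizur-al-lar-rem
1. g -> k, z -> s / _ #: no change
2. f -> v, k -> g, p -> b, t -> d / V _ V: fires at position(s) 6: zivgebizurallarrem
3. f -> v, k -> g, p -> b, s -> z, t -> d / _ Z: no change
surface: zivgebizurallarrem
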